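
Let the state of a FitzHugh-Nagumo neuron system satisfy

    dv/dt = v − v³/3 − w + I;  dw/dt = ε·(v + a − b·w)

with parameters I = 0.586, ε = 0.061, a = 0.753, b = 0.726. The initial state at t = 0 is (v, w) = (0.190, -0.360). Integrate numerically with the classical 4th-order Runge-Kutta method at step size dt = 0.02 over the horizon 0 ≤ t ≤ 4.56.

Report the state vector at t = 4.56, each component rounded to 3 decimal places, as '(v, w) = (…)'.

(v, w) = (1.873, 0.327)

t=0.000: state=(0.190, -0.360)
step 1 (dt=0.02): k1=(1.134, 0.073), k2=(1.144, 0.074), k3=(1.144, 0.074), k4=(1.154, 0.075); state += dt/6·(k1+2k2+2k3+k4)
t=0.020: state=(0.213, -0.359)
t=0.040: state=(0.236, -0.357)
t=0.060: state=(0.260, -0.355)
continuing one RK4 step at a time; state shown every 10 steps (Δt=0.2):
t=0.200: state=(0.437, -0.344)
t=0.400: state=(0.723, -0.325)
t=0.600: state=(1.032, -0.302)
t=0.800: state=(1.332, -0.276)
t=1.000: state=(1.584, -0.246)
t=1.200: state=(1.766, -0.215)
t=1.400: state=(1.880, -0.182)
t=1.600: state=(1.945, -0.148)
t=1.800: state=(1.976, -0.113)
t=2.000: state=(1.989, -0.079)
t=2.200: state=(1.991, -0.045)
t=2.400: state=(1.987, -0.011)
t=2.600: state=(1.979, 0.022)
t=2.800: state=(1.970, 0.055)
t=3.000: state=(1.960, 0.088)
t=3.200: state=(1.950, 0.120)
t=3.400: state=(1.939, 0.151)
t=3.600: state=(1.927, 0.183)
t=3.800: state=(1.916, 0.214)
t=4.000: state=(1.905, 0.244)
t=4.200: state=(1.893, 0.274)
t=4.400: state=(1.882, 0.304)
t=4.560: state=(1.873, 0.327)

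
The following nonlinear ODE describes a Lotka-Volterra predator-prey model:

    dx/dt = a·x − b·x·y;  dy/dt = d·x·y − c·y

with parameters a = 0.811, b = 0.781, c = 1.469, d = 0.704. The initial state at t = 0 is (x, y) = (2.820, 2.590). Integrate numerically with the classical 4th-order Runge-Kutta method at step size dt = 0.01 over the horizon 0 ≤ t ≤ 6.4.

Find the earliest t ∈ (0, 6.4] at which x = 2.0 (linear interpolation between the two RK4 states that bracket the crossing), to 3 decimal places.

t = 0.265

t=0.000: state=(2.820, 2.590)
step 1 (dt=0.01): k1=(-3.417, 1.337), k2=(-3.411, 1.309), k3=(-3.411, 1.309), k4=(-3.404, 1.281); state += dt/6·(k1+2k2+2k3+k4)
t=0.010: state=(2.786, 2.603)
t=0.020: state=(2.752, 2.616)
t=0.030: state=(2.718, 2.628)
continuing one RK4 step at a time; state shown every 25 steps (Δt=0.25):
t=0.250: state=(2.040, 2.744)
t=0.260: state=(2.013, 2.743)
next step: t=0.270: state=(1.986, 2.741) — x has crossed 2.0
linear interpolation between t=0.260 (2.01286) and t=0.270 (1.98626) → t≈0.265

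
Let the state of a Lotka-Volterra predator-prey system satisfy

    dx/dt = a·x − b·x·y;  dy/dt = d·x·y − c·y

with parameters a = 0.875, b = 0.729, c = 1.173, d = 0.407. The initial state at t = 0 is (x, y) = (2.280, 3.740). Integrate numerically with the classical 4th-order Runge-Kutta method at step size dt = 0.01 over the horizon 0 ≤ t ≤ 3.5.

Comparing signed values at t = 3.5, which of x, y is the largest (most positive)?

t=0.000: state=(2.280, 3.740)
step 1 (dt=0.01): k1=(-4.221, -0.916), k2=(-4.175, -0.947), k3=(-4.175, -0.947), k4=(-4.129, -0.978); state += dt/6·(k1+2k2+2k3+k4)
t=0.010: state=(2.238, 3.731)
t=0.020: state=(2.197, 3.720)
t=0.030: state=(2.158, 3.710)
continuing one RK4 step at a time; state shown every 20 steps (Δt=0.2):
t=0.200: state=(1.604, 3.457)
t=0.400: state=(1.187, 3.059)
t=0.600: state=(0.934, 2.635)
t=0.800: state=(0.780, 2.233)
t=1.000: state=(0.690, 1.875)
t=1.200: state=(0.640, 1.565)
t=1.400: state=(0.619, 1.302)
t=1.600: state=(0.620, 1.083)
t=1.800: state=(0.639, 0.901)
t=2.000: state=(0.675, 0.752)
t=2.200: state=(0.727, 0.630)
t=2.400: state=(0.796, 0.530)
t=2.600: state=(0.883, 0.449)
t=2.800: state=(0.991, 0.383)
t=3.000: state=(1.120, 0.330)
t=3.200: state=(1.276, 0.288)
t=3.400: state=(1.461, 0.254)
t=3.500: state=(1.567, 0.240)
compare at T: x=1.567, y=0.240

largest component: x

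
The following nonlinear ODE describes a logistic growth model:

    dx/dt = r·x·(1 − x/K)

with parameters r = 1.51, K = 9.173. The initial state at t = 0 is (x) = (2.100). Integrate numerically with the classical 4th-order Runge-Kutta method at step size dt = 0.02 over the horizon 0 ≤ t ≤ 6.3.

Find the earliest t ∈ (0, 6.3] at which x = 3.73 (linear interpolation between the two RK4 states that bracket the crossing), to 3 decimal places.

t = 0.554

t=0.000: state=(2.100)
step 1 (dt=0.02): k1=(2.445), k2=(2.465), k3=(2.465), k4=(2.485); state += dt/6·(k1+2k2+2k3+k4)
t=0.020: state=(2.149)
t=0.040: state=(2.199)
t=0.060: state=(2.250)
continuing one RK4 step at a time; state shown every 25 steps (Δt=0.5):
t=0.500: state=(3.551)
t=0.540: state=(3.684)
next step: t=0.560: state=(3.750) — x has crossed 3.73
linear interpolation between t=0.540 (3.68356) and t=0.560 (3.75032) → t≈0.554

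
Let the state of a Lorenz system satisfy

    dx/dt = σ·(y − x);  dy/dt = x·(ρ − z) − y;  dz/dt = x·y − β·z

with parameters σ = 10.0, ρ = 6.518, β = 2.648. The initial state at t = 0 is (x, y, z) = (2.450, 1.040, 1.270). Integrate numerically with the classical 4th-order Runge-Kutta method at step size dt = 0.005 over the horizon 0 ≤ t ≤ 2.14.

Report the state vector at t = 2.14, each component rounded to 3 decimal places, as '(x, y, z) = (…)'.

(x, y, z) = (4.227, 3.992, 6.304)

t=0.000: state=(2.450, 1.040, 1.270)
step 1 (dt=0.005): k1=(-14.100, 11.818, -0.815), k2=(-13.452, 11.608, -0.775), k3=(-13.473, 11.617, -0.775), k4=(-12.845, 11.415, -0.736); state += dt/6·(k1+2k2+2k3+k4)
t=0.005: state=(2.383, 1.098, 1.266)
t=0.010: state=(2.321, 1.154, 1.263)
t=0.015: state=(2.266, 1.209, 1.259)
continuing one RK4 step at a time; state shown every 20 steps (Δt=0.1):
t=0.100: state=(1.920, 1.975, 1.252)
t=0.200: state=(2.256, 2.803, 1.397)
t=0.300: state=(2.942, 3.747, 1.825)
t=0.400: state=(3.827, 4.767, 2.683)
t=0.500: state=(4.750, 5.606, 4.050)
t=0.600: state=(5.423, 5.855, 5.726)
t=0.700: state=(5.533, 5.310, 7.132)
t=0.800: state=(5.030, 4.306, 7.716)
t=0.900: state=(4.223, 3.398, 7.471)
t=1.000: state=(3.479, 2.845, 6.768)
t=1.100: state=(2.982, 2.622, 5.954)
t=1.200: state=(2.746, 2.627, 5.220)
t=1.300: state=(2.725, 2.792, 4.651)
t=1.400: state=(2.866, 3.075, 4.287)
t=1.500: state=(3.131, 3.444, 4.149)
t=1.600: state=(3.478, 3.851, 4.247)
t=1.700: state=(3.855, 4.225, 4.568)
t=1.800: state=(4.191, 4.479, 5.057)
t=1.900: state=(4.406, 4.538, 5.597)
t=2.000: state=(4.445, 4.393, 6.043)
t=2.100: state=(4.315, 4.116, 6.278)
t=2.140: state=(4.227, 3.992, 6.304)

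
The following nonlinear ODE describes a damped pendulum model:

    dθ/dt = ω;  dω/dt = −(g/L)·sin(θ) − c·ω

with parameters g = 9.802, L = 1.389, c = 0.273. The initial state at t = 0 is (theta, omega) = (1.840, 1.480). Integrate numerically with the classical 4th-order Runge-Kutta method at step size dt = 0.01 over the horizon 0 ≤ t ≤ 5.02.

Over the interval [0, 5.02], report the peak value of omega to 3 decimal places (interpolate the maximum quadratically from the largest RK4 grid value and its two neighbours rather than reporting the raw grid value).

t=0.000: state=(1.840, 1.480)
step 1 (dt=0.01): k1=(1.480, -7.207), k2=(1.444, -7.183), k3=(1.444, -7.183), k4=(1.408, -7.159); state += dt/6·(k1+2k2+2k3+k4)
t=0.010: state=(1.854, 1.408)
t=0.020: state=(1.868, 1.337)
t=0.030: state=(1.881, 1.266)
continuing one RK4 step at a time; state shown every 20 steps (Δt=0.2):
t=0.200: state=(1.998, 0.123)
t=0.400: state=(1.895, -1.150)
t=0.600: state=(1.536, -2.437)
t=0.800: state=(0.928, -3.590)
t=1.000: state=(0.144, -4.088)
t=1.200: state=(-0.635, -3.529)
t=1.400: state=(-1.218, -2.239)
t=1.600: state=(-1.520, -0.773)
t=1.800: state=(-1.532, 0.641)
t=2.000: state=(-1.269, 1.961)
t=2.200: state=(-0.764, 3.023)
t=2.400: state=(-0.103, 3.434)
t=2.600: state=(0.548, 2.939)
t=2.800: state=(1.029, 1.798)
t=3.000: state=(1.254, 0.443)
t=3.200: state=(1.208, -0.885)
t=3.400: state=(0.911, -2.043)
t=3.600: state=(0.418, -2.784)
t=3.800: state=(-0.155, -2.811)
t=4.000: state=(-0.657, -2.108)
t=4.200: state=(-0.970, -0.983)
t=4.400: state=(-1.043, 0.244)
t=4.600: state=(-0.879, 1.370)
t=4.800: state=(-0.516, 2.187)
t=5.000: state=(-0.041, 2.448)
t=5.020: state=(0.008, 2.437)
largest grid value and its neighbours: omega(2.380)=3.43332, omega(2.390)=3.43483, omega(2.400)=3.43395
parabola through these three points peaks at t≈2.391 with omega≈3.43486

max omega = 3.435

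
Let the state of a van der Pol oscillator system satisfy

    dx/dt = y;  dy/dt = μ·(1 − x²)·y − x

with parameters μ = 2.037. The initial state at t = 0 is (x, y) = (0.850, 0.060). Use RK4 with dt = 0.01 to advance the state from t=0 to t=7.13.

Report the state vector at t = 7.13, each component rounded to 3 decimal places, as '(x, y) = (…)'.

(x, y) = (1.562, -0.460)

t=0.000: state=(0.850, 0.060)
step 1 (dt=0.01): k1=(0.060, -0.816), k2=(0.056, -0.819), k3=(0.056, -0.819), k4=(0.052, -0.821); state += dt/6·(k1+2k2+2k3+k4)
t=0.010: state=(0.851, 0.052)
t=0.020: state=(0.851, 0.044)
t=0.030: state=(0.851, 0.035)
continuing one RK4 step at a time; state shown every 25 steps (Δt=0.25):
t=0.250: state=(0.838, -0.159)
t=0.500: state=(0.768, -0.412)
t=0.750: state=(0.626, -0.735)
t=1.000: state=(0.386, -1.226)
t=1.250: state=(-0.015, -2.055)
t=1.500: state=(-0.665, -3.100)
t=1.750: state=(-1.433, -2.602)
t=2.000: state=(-1.843, -0.763)
t=2.250: state=(-1.911, 0.057)
t=2.500: state=(-1.863, 0.280)
t=2.750: state=(-1.782, 0.355)
t=3.000: state=(-1.688, 0.401)
t=3.250: state=(-1.582, 0.449)
t=3.500: state=(-1.462, 0.509)
t=3.750: state=(-1.325, 0.594)
t=4.000: state=(-1.162, 0.723)
t=4.250: state=(-0.956, 0.937)
t=4.500: state=(-0.679, 1.327)
t=4.750: state=(-0.261, 2.099)
t=5.000: state=(0.420, 3.412)
t=5.250: state=(1.349, 3.467)
t=5.500: state=(1.918, 1.082)
t=5.750: state=(2.020, -0.016)
t=6.000: state=(1.978, -0.261)
t=6.250: state=(1.903, -0.326)
t=6.500: state=(1.818, -0.360)
t=6.750: state=(1.723, -0.394)
t=7.000: state=(1.620, -0.434)
t=7.130: state=(1.562, -0.460)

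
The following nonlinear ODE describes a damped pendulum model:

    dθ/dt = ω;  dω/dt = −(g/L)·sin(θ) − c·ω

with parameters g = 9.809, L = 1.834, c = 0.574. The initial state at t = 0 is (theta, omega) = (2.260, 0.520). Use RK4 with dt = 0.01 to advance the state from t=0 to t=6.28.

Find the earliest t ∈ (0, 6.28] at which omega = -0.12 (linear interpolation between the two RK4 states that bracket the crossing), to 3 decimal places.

t=0.000: state=(2.260, 0.520)
step 1 (dt=0.01): k1=(0.520, -4.426), k2=(0.498, -4.405), k3=(0.498, -4.405), k4=(0.476, -4.384); state += dt/6·(k1+2k2+2k3+k4)
t=0.010: state=(2.265, 0.476)
t=0.020: state=(2.270, 0.432)
t=0.030: state=(2.274, 0.389)
t=0.150: state=(2.290, -0.105)
next step: t=0.160: state=(2.289, -0.144) — omega has crossed -0.12
linear interpolation between t=0.150 (-0.10464) and t=0.160 (-0.14417) → t≈0.154

t = 0.154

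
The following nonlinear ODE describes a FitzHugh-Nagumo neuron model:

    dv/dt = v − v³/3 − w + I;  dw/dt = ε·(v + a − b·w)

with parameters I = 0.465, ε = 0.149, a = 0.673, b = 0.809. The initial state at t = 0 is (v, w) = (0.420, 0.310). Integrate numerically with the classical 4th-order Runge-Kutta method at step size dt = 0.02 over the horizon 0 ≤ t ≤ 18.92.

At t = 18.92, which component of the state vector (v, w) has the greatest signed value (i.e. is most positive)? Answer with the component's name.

t=0.000: state=(0.420, 0.310)
step 1 (dt=0.02): k1=(0.550, 0.125), k2=(0.554, 0.126), k3=(0.554, 0.126), k4=(0.557, 0.127); state += dt/6·(k1+2k2+2k3+k4)
t=0.020: state=(0.431, 0.313)
t=0.040: state=(0.442, 0.315)
t=0.060: state=(0.454, 0.318)
continuing one RK4 step at a time; state shown every 50 steps (Δt=1):
t=1.000: state=(1.076, 0.474)
t=2.000: state=(1.487, 0.701)
t=3.000: state=(1.496, 0.928)
t=4.000: state=(1.376, 1.119)
t=5.000: state=(1.211, 1.268)
t=6.000: state=(1.001, 1.374)
t=7.000: state=(0.700, 1.433)
t=8.000: state=(0.140, 1.428)
t=9.000: state=(-1.108, 1.300)
t=10.000: state=(-1.905, 1.017)
t=11.000: state=(-1.886, 0.727)
t=12.000: state=(-1.788, 0.481)
t=13.000: state=(-1.687, 0.277)
t=14.000: state=(-1.587, 0.111)
t=15.000: state=(-1.488, -0.023)
t=16.000: state=(-1.390, -0.128)
t=17.000: state=(-1.292, -0.207)
t=18.000: state=(-1.192, -0.263)
t=18.920: state=(-1.098, -0.297)
compare at T: v=-1.098, w=-0.297

largest component: w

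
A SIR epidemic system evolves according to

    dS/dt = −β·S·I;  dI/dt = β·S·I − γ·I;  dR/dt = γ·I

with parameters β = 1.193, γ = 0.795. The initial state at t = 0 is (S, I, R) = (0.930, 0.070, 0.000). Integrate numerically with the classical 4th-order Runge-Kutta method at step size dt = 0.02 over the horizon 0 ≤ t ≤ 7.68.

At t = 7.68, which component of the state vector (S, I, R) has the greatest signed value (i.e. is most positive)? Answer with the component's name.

t=0.000: state=(0.930, 0.070, 0.000)
step 1 (dt=0.02): k1=(-0.078, 0.022, 0.056), k2=(-0.078, 0.022, 0.056), k3=(-0.078, 0.022, 0.056), k4=(-0.078, 0.022, 0.056); state += dt/6·(k1+2k2+2k3+k4)
t=0.020: state=(0.928, 0.070, 0.001)
t=0.040: state=(0.927, 0.071, 0.002)
t=0.060: state=(0.925, 0.071, 0.003)
continuing one RK4 step at a time; state shown every 25 steps (Δt=0.5):
t=0.500: state=(0.889, 0.081, 0.030)
t=1.000: state=(0.845, 0.091, 0.064)
t=1.500: state=(0.798, 0.100, 0.102)
t=2.000: state=(0.750, 0.107, 0.144)
t=2.500: state=(0.703, 0.111, 0.187)
t=3.000: state=(0.658, 0.111, 0.231)
t=3.500: state=(0.616, 0.109, 0.275)
t=4.000: state=(0.577, 0.105, 0.318)
t=4.500: state=(0.543, 0.099, 0.358)
t=5.000: state=(0.513, 0.091, 0.396)
t=5.500: state=(0.488, 0.082, 0.430)
t=6.000: state=(0.466, 0.073, 0.461)
t=6.500: state=(0.447, 0.065, 0.489)
t=7.000: state=(0.431, 0.056, 0.513)
t=7.500: state=(0.418, 0.049, 0.533)
t=7.680: state=(0.413, 0.046, 0.540)
compare at T: S=0.413, I=0.046, R=0.540

largest component: R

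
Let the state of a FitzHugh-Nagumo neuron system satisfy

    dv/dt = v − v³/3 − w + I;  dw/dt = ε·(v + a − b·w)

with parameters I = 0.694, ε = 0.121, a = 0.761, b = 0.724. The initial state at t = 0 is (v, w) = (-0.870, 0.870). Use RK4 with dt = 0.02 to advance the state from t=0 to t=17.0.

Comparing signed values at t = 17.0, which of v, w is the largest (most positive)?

t=0.000: state=(-0.870, 0.870)
step 1 (dt=0.02): k1=(-0.826, -0.089), k2=(-0.828, -0.090), k3=(-0.828, -0.090), k4=(-0.828, -0.091); state += dt/6·(k1+2k2+2k3+k4)
t=0.020: state=(-0.887, 0.868)
t=0.040: state=(-0.903, 0.866)
t=0.060: state=(-0.920, 0.864)
continuing one RK4 step at a time; state shown every 50 steps (Δt=1):
t=1.000: state=(-1.540, 0.740)
t=2.000: state=(-1.675, 0.576)
t=3.000: state=(-1.624, 0.425)
t=4.000: state=(-1.544, 0.294)
t=5.000: state=(-1.459, 0.183)
t=6.000: state=(-1.371, 0.092)
t=7.000: state=(-1.279, 0.019)
t=8.000: state=(-1.183, -0.037)
t=9.000: state=(-1.078, -0.077)
t=10.000: state=(-0.960, -0.100)
t=11.000: state=(-0.814, -0.107)
t=12.000: state=(-0.612, -0.093)
t=13.000: state=(-0.264, -0.049)
t=14.000: state=(0.495, 0.051)
t=15.000: state=(1.589, 0.261)
t=16.000: state=(1.819, 0.531)
t=17.000: state=(1.740, 0.782)
compare at T: v=1.740, w=0.782

largest component: v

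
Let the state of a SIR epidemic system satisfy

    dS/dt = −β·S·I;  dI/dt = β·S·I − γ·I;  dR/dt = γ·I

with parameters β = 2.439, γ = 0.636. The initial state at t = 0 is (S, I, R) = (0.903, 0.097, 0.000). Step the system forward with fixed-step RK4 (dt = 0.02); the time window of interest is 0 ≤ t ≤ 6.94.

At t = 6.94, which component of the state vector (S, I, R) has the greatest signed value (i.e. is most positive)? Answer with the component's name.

largest component: R

t=0.000: state=(0.903, 0.097, 0.000)
step 1 (dt=0.02): k1=(-0.214, 0.152, 0.062), k2=(-0.216, 0.154, 0.063), k3=(-0.217, 0.154, 0.063), k4=(-0.219, 0.156, 0.064); state += dt/6·(k1+2k2+2k3+k4)
t=0.020: state=(0.899, 0.100, 0.001)
t=0.040: state=(0.894, 0.103, 0.003)
t=0.060: state=(0.890, 0.106, 0.004)
continuing one RK4 step at a time; state shown every 25 steps (Δt=0.5):
t=0.500: state=(0.759, 0.196, 0.045)
t=1.000: state=(0.554, 0.319, 0.127)
t=1.500: state=(0.355, 0.402, 0.244)
t=2.000: state=(0.215, 0.411, 0.375)
t=2.500: state=(0.133, 0.368, 0.499)
t=3.000: state=(0.088, 0.305, 0.606)
t=3.500: state=(0.063, 0.243, 0.694)
t=4.000: state=(0.049, 0.189, 0.762)
t=4.500: state=(0.040, 0.145, 0.815)
t=5.000: state=(0.034, 0.111, 0.855)
t=5.500: state=(0.030, 0.084, 0.886)
t=6.000: state=(0.028, 0.063, 0.909)
t=6.500: state=(0.026, 0.047, 0.927)
t=6.940: state=(0.025, 0.037, 0.939)
compare at T: S=0.025, I=0.037, R=0.939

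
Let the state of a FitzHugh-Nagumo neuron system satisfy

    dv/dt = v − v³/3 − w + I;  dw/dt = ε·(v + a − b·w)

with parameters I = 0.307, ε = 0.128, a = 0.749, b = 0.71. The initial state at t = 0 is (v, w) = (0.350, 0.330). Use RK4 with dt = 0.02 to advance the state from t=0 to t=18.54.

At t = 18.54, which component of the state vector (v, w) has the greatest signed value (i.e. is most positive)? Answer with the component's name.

t=0.000: state=(0.350, 0.330)
step 1 (dt=0.02): k1=(0.313, 0.111), k2=(0.314, 0.111), k3=(0.314, 0.111), k4=(0.316, 0.111); state += dt/6·(k1+2k2+2k3+k4)
t=0.020: state=(0.356, 0.332)
t=0.040: state=(0.363, 0.334)
t=0.060: state=(0.369, 0.337)
continuing one RK4 step at a time; state shown every 50 steps (Δt=1):
t=1.000: state=(0.742, 0.459)
t=2.000: state=(1.159, 0.629)
t=3.000: state=(1.328, 0.821)
t=4.000: state=(1.278, 1.002)
t=5.000: state=(1.122, 1.154)
t=6.000: state=(0.876, 1.269)
t=7.000: state=(0.444, 1.334)
t=8.000: state=(-0.562, 1.311)
t=9.000: state=(-1.857, 1.128)
t=10.000: state=(-1.985, 0.881)
t=11.000: state=(-1.916, 0.657)
t=12.000: state=(-1.838, 0.462)
t=13.000: state=(-1.762, 0.293)
t=14.000: state=(-1.688, 0.149)
t=15.000: state=(-1.615, 0.025)
t=16.000: state=(-1.545, -0.078)
t=17.000: state=(-1.476, -0.165)
t=18.000: state=(-1.409, -0.235)
t=18.540: state=(-1.374, -0.267)
compare at T: v=-1.374, w=-0.267

largest component: w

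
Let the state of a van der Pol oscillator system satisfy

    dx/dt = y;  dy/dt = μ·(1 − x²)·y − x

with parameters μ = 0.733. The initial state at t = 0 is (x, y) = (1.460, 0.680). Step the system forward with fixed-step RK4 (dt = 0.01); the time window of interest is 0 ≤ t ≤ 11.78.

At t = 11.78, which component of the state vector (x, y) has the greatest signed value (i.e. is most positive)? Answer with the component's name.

largest component: y

t=0.000: state=(1.460, 0.680)
step 1 (dt=0.01): k1=(0.680, -2.024), k2=(0.670, -2.024), k3=(0.670, -2.024), k4=(0.660, -2.023); state += dt/6·(k1+2k2+2k3+k4)
t=0.010: state=(1.467, 0.660)
t=0.020: state=(1.473, 0.640)
t=0.030: state=(1.479, 0.619)
continuing one RK4 step at a time; state shown every 50 steps (Δt=0.5):
t=0.500: state=(1.566, -0.195)
t=1.000: state=(1.324, -0.735)
t=1.500: state=(0.840, -1.219)
t=2.000: state=(0.074, -1.878)
t=2.500: state=(-0.995, -2.198)
t=3.000: state=(-1.809, -0.859)
t=3.500: state=(-1.912, 0.281)
t=4.000: state=(-1.641, 0.750)
t=4.500: state=(-1.177, 1.120)
t=5.000: state=(-0.488, 1.684)
t=5.500: state=(0.539, 2.372)
t=6.000: state=(1.627, 1.597)
t=6.500: state=(1.998, 0.032)
t=7.000: state=(1.829, -0.606)
t=7.500: state=(1.438, -0.949)
t=8.000: state=(0.864, -1.385)
t=8.500: state=(0.005, -2.089)
t=9.000: state=(-1.156, -2.280)
t=9.500: state=(-1.926, -0.671)
t=10.000: state=(-1.954, 0.378)
t=10.500: state=(-1.652, 0.788)
t=11.000: state=(-1.173, 1.145)
t=11.500: state=(-0.471, 1.714)
t=11.780: state=(0.068, 2.143)
compare at T: x=0.068, y=2.143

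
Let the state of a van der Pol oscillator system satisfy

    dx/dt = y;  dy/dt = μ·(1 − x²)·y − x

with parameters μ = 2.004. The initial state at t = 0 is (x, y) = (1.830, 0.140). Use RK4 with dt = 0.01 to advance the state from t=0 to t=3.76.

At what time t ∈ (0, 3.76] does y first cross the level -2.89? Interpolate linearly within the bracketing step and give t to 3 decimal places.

t=0.000: state=(1.830, 0.140)
step 1 (dt=0.01): k1=(0.140, -2.489), k2=(0.128, -2.432), k3=(0.128, -2.433), k4=(0.116, -2.377); state += dt/6·(k1+2k2+2k3+k4)
t=0.010: state=(1.831, 0.116)
t=0.020: state=(1.832, 0.092)
t=0.030: state=(1.833, 0.070)
continuing one RK4 step at a time; state shown every 20 steps (Δt=0.2):
t=0.200: state=(1.821, -0.183)
t=0.400: state=(1.769, -0.313)
t=0.600: state=(1.700, -0.379)
t=0.800: state=(1.619, -0.428)
t=1.000: state=(1.529, -0.475)
t=1.200: state=(1.428, -0.532)
t=1.400: state=(1.314, -0.606)
t=1.600: state=(1.184, -0.709)
t=1.800: state=(1.028, -0.861)
t=2.000: state=(0.834, -1.098)
t=2.200: state=(0.578, -1.495)
t=2.400: state=(0.216, -2.179)
t=2.540: state=(-0.136, -2.884)
next step: t=2.550: state=(-0.165, -2.940) — y has crossed -2.89
linear interpolation between t=2.540 (-2.88411) and t=2.550 (-2.93963) → t≈2.541

t = 2.541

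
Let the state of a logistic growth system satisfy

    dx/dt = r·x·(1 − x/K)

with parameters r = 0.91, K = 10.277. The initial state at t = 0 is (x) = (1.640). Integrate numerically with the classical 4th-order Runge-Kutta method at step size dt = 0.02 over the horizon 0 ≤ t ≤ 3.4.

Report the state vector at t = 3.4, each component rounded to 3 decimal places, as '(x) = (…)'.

(x) = (8.297)

t=0.000: state=(1.640)
step 1 (dt=0.02): k1=(1.254), k2=(1.262), k3=(1.262), k4=(1.270); state += dt/6·(k1+2k2+2k3+k4)
t=0.020: state=(1.665)
t=0.040: state=(1.691)
t=0.060: state=(1.717)
continuing one RK4 step at a time; state shown every 10 steps (Δt=0.2):
t=0.200: state=(1.907)
t=0.400: state=(2.206)
t=0.600: state=(2.537)
t=0.800: state=(2.901)
t=1.000: state=(3.294)
t=1.200: state=(3.714)
t=1.400: state=(4.156)
t=1.600: state=(4.613)
t=1.800: state=(5.078)
t=2.000: state=(5.545)
t=2.200: state=(6.005)
t=2.400: state=(6.452)
t=2.600: state=(6.878)
t=2.800: state=(7.278)
t=3.000: state=(7.650)
t=3.200: state=(7.989)
t=3.400: state=(8.297)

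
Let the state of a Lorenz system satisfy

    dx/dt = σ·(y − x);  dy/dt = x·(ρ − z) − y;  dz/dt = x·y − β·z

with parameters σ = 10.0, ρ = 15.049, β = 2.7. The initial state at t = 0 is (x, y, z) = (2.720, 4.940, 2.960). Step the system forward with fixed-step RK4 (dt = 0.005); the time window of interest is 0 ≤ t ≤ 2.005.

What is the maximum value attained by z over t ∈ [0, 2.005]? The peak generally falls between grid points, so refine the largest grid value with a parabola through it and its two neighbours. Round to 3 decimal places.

max z = 22.291

t=0.000: state=(2.720, 4.940, 2.960)
step 1 (dt=0.005): k1=(22.200, 27.942, 5.445), k2=(22.344, 28.505, 5.876), k3=(22.354, 28.505, 5.879), k4=(22.508, 29.068, 6.321); state += dt/6·(k1+2k2+2k3+k4)
t=0.005: state=(2.832, 5.083, 2.989)
t=0.010: state=(2.945, 5.231, 3.023)
t=0.015: state=(3.060, 5.384, 3.062)
continuing one RK4 step at a time; state shown every 20 steps (Δt=0.1):
t=0.100: state=(5.436, 8.786, 4.740)
t=0.200: state=(9.246, 13.069, 10.989)
t=0.300: state=(11.341, 10.785, 20.291)
t=0.400: state=(8.135, 3.299, 21.589)
t=0.500: state=(3.761, 0.390, 17.261)
t=0.600: state=(1.530, 0.264, 13.229)
t=0.700: state=(0.843, 0.584, 10.137)
t=0.800: state=(0.823, 0.996, 7.794)
t=0.900: state=(1.156, 1.657, 6.063)
t=1.000: state=(1.878, 2.863, 4.926)
t=1.100: state=(3.244, 5.062, 4.646)
t=1.200: state=(5.640, 8.630, 6.237)
t=1.300: state=(8.936, 12.123, 11.695)
t=1.400: state=(10.637, 10.180, 19.345)
t=1.500: state=(8.040, 4.050, 20.686)
t=1.600: state=(4.297, 1.293, 17.061)
t=1.700: state=(2.263, 1.096, 13.320)
t=1.800: state=(1.682, 1.567, 10.382)
t=1.900: state=(1.888, 2.384, 8.225)
t=2.000: state=(2.675, 3.779, 6.888)
t=2.005: state=(2.731, 3.871, 6.847)
largest grid value and its neighbours: z(0.355)=22.27995, z(0.360)=22.29063, z(0.365)=22.27615
parabola through these three points peaks at t≈0.360 with z≈22.29070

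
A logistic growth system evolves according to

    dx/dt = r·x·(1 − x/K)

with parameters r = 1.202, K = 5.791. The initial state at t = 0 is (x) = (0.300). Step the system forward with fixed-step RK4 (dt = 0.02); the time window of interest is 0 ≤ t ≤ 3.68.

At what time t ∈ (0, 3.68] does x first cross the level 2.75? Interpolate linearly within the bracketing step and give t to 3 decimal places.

t=0.000: state=(0.300)
step 1 (dt=0.02): k1=(0.342), k2=(0.346), k3=(0.346), k4=(0.349); state += dt/6·(k1+2k2+2k3+k4)
t=0.020: state=(0.307)
t=0.040: state=(0.314)
t=0.060: state=(0.321)
continuing one RK4 step at a time; state shown every 10 steps (Δt=0.2):
t=0.200: state=(0.376)
t=0.400: state=(0.470)
t=0.600: state=(0.585)
t=0.800: state=(0.724)
t=1.000: state=(0.891)
t=1.200: state=(1.087)
t=1.400: state=(1.316)
t=1.600: state=(1.576)
t=1.800: state=(1.866)
t=2.000: state=(2.182)
t=2.200: state=(2.517)
t=2.320: state=(2.724)
next step: t=2.340: state=(2.759) — x has crossed 2.75
linear interpolation between t=2.320 (2.72422) and t=2.340 (2.75893) → t≈2.335

t = 2.335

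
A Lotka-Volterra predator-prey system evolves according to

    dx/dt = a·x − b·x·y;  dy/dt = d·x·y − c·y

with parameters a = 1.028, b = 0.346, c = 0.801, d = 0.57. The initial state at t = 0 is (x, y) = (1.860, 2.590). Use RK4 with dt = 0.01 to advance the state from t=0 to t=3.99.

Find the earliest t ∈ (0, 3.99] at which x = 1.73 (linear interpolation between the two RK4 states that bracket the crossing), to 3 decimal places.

t=0.000: state=(1.860, 2.590)
step 1 (dt=0.01): k1=(0.245, 0.671), k2=(0.243, 0.674), k3=(0.243, 0.674), k4=(0.241, 0.677); state += dt/6·(k1+2k2+2k3+k4)
t=0.010: state=(1.862, 2.597)
t=0.020: state=(1.865, 2.604)
t=0.030: state=(1.867, 2.610)
continuing one RK4 step at a time; state shown every 20 steps (Δt=0.2):
t=0.200: state=(1.900, 2.735)
t=0.400: state=(1.921, 2.897)
t=0.600: state=(1.919, 3.073)
t=0.800: state=(1.894, 3.255)
t=1.000: state=(1.846, 3.432)
t=1.200: state=(1.777, 3.596)
t=1.310: state=(1.733, 3.676)
next step: t=1.320: state=(1.729, 3.682) — x has crossed 1.73
linear interpolation between t=1.310 (1.73291) and t=1.320 (1.72867) → t≈1.317

t = 1.317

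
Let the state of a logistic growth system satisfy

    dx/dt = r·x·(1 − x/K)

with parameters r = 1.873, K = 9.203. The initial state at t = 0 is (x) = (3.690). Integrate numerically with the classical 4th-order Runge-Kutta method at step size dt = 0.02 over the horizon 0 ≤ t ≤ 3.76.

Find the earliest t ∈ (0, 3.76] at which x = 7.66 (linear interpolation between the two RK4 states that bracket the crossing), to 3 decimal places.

t = 1.070

t=0.000: state=(3.690)
step 1 (dt=0.02): k1=(4.140), k2=(4.155), k3=(4.155), k4=(4.170); state += dt/6·(k1+2k2+2k3+k4)
t=0.020: state=(3.773)
t=0.040: state=(3.857)
t=0.060: state=(3.941)
continuing one RK4 step at a time; state shown every 10 steps (Δt=0.2):
t=0.200: state=(4.540)
t=0.400: state=(5.394)
t=0.600: state=(6.195)
t=0.800: state=(6.899)
t=1.000: state=(7.485)
t=1.060: state=(7.636)
next step: t=1.080: state=(7.684) — x has crossed 7.66
linear interpolation between t=1.060 (7.63624) and t=1.080 (7.68434) → t≈1.070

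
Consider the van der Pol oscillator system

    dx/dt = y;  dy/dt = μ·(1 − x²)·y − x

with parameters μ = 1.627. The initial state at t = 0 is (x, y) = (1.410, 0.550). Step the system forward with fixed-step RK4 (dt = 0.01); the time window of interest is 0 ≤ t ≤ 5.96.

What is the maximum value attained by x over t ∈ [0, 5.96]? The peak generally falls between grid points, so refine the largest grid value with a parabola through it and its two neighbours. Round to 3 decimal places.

max x = 1.483

t=0.000: state=(1.410, 0.550)
step 1 (dt=0.01): k1=(0.550, -2.294), k2=(0.539, -2.285), k3=(0.539, -2.285), k4=(0.527, -2.276); state += dt/6·(k1+2k2+2k3+k4)
t=0.010: state=(1.415, 0.527)
t=0.020: state=(1.421, 0.504)
t=0.030: state=(1.425, 0.482)
continuing one RK4 step at a time; state shown every 20 steps (Δt=0.2):
t=0.200: state=(1.477, 0.141)
t=0.400: state=(1.475, -0.150)
t=0.600: state=(1.424, -0.349)
t=0.800: state=(1.338, -0.500)
t=1.000: state=(1.225, -0.637)
t=1.200: state=(1.082, -0.792)
t=1.400: state=(0.905, -0.994)
t=1.600: state=(0.678, -1.289)
t=1.800: state=(0.378, -1.745)
t=2.000: state=(-0.035, -2.424)
t=2.200: state=(-0.597, -3.163)
t=2.400: state=(-1.247, -3.100)
t=2.600: state=(-1.746, -1.772)
t=2.800: state=(-1.965, -0.527)
t=3.000: state=(-2.003, 0.055)
t=3.200: state=(-1.966, 0.277)
t=3.400: state=(-1.900, 0.370)
t=3.600: state=(-1.821, 0.423)
t=3.800: state=(-1.732, 0.467)
t=4.000: state=(-1.634, 0.512)
t=4.200: state=(-1.526, 0.566)
t=4.400: state=(-1.407, 0.635)
t=4.600: state=(-1.271, 0.728)
t=4.800: state=(-1.113, 0.858)
t=5.000: state=(-0.924, 1.050)
t=5.200: state=(-0.686, 1.346)
t=5.400: state=(-0.374, 1.815)
t=5.600: state=(0.056, 2.520)
t=5.800: state=(0.639, 3.260)
t=5.960: state=(1.172, 3.251)
largest grid value and its neighbours: x(0.280)=1.48323, x(0.290)=1.48327, x(0.300)=1.48316
parabola through these three points peaks at t≈0.288 with x≈1.48327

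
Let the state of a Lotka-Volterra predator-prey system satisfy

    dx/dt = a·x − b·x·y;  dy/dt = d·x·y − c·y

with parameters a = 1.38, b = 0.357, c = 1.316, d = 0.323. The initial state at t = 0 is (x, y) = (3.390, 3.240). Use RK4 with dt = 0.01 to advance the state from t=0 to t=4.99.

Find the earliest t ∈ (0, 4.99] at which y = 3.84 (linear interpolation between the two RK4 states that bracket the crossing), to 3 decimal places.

t = 1.804

t=0.000: state=(3.390, 3.240)
step 1 (dt=0.01): k1=(0.757, -0.716), k2=(0.762, -0.711), k3=(0.762, -0.711), k4=(0.767, -0.707); state += dt/6·(k1+2k2+2k3+k4)
t=0.010: state=(3.398, 3.233)
t=0.020: state=(3.405, 3.226)
t=0.030: state=(3.413, 3.219)
continuing one RK4 step at a time; state shown every 20 steps (Δt=0.2):
t=0.200: state=(3.561, 3.116)
t=0.400: state=(3.769, 3.035)
t=0.600: state=(4.006, 2.998)
t=0.800: state=(4.261, 3.009)
t=1.000: state=(4.521, 3.071)
t=1.200: state=(4.767, 3.187)
t=1.400: state=(4.975, 3.356)
t=1.600: state=(5.120, 3.576)
t=1.800: state=(5.180, 3.835)
next step: t=1.810: state=(5.181, 3.849) — y has crossed 3.84
linear interpolation between t=1.800 (3.83489) and t=1.810 (3.84862) → t≈1.804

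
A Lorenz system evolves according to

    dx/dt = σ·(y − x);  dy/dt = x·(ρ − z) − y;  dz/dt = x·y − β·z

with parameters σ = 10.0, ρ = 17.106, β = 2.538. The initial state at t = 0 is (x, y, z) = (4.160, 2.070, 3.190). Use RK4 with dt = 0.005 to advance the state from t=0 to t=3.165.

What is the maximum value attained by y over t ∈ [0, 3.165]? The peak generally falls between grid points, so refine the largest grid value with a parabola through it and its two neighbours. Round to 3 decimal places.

max y = 14.865

t=0.000: state=(4.160, 2.070, 3.190)
step 1 (dt=0.005): k1=(-20.900, 55.821, 0.515), k2=(-18.982, 54.949, 0.977), k3=(-19.052, 55.013, 0.975), k4=(-17.197, 54.200, 1.423); state += dt/6·(k1+2k2+2k3+k4)
t=0.005: state=(4.065, 2.345, 3.195)
t=0.010: state=(3.988, 2.612, 3.204)
t=0.015: state=(3.927, 2.874, 3.218)
continuing one RK4 step at a time; state shown every 40 steps (Δt=0.2):
t=0.200: state=(8.359, 12.924, 9.165)
t=0.400: state=(9.956, 4.569, 25.610)
t=0.600: state=(1.148, -0.739, 16.083)
t=0.800: state=(-0.361, -0.637, 9.670)
t=1.000: state=(-1.118, -1.757, 5.955)
t=1.200: state=(-3.845, -6.308, 5.093)
t=1.400: state=(-11.062, -13.958, 17.264)
t=1.600: state=(-5.973, -1.003, 22.074)
t=1.800: state=(-0.819, -0.094, 13.346)
t=2.000: state=(-0.520, -0.698, 8.065)
t=2.200: state=(-1.455, -2.344, 5.076)
t=2.400: state=(-5.239, -8.548, 5.846)
t=2.600: state=(-11.913, -11.797, 22.391)
t=2.800: state=(-3.709, 0.070, 19.591)
t=3.000: state=(-0.436, -0.080, 11.756)
t=3.165: state=(-0.322, -0.428, 7.745)
largest grid value and its neighbours: y(0.255)=14.83887, y(0.260)=14.86400, y(0.265)=14.85635
parabola through these three points peaks at t≈0.261 with y≈14.86516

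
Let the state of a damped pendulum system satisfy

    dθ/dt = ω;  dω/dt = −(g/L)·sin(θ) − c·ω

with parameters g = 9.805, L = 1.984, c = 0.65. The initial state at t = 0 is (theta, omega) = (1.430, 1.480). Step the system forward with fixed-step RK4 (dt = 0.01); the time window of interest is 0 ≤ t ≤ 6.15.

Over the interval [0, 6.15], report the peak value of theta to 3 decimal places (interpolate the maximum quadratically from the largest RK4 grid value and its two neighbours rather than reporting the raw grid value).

t=0.000: state=(1.430, 1.480)
step 1 (dt=0.01): k1=(1.480, -5.855), k2=(1.451, -5.841), k3=(1.451, -5.841), k4=(1.422, -5.827); state += dt/6·(k1+2k2+2k3+k4)
t=0.010: state=(1.445, 1.422)
t=0.020: state=(1.458, 1.363)
t=0.030: state=(1.472, 1.306)
continuing one RK4 step at a time; state shown every 20 steps (Δt=0.2):
t=0.200: state=(1.613, 0.374)
t=0.400: state=(1.589, -0.597)
t=0.600: state=(1.382, -1.447)
t=0.800: state=(1.021, -2.133)
t=1.000: state=(0.549, -2.523)
t=1.200: state=(0.041, -2.476)
t=1.400: state=(-0.412, -1.993)
t=1.600: state=(-0.738, -1.236)
t=1.800: state=(-0.901, -0.399)
t=2.000: state=(-0.901, 0.384)
t=2.200: state=(-0.757, 1.026)
t=2.400: state=(-0.505, 1.449)
t=2.600: state=(-0.196, 1.589)
t=2.800: state=(0.110, 1.429)
t=3.000: state=(0.359, 1.032)
t=3.200: state=(0.514, 0.505)
t=3.400: state=(0.560, -0.038)
t=3.600: state=(0.504, -0.510)
t=3.800: state=(0.366, -0.841)
t=4.000: state=(0.180, -0.988)
t=4.200: state=(-0.016, -0.941)
t=4.400: state=(-0.185, -0.728)
t=4.600: state=(-0.300, -0.411)
t=4.800: state=(-0.347, -0.060)
t=5.000: state=(-0.327, 0.258)
t=5.200: state=(-0.250, 0.493)
t=5.400: state=(-0.137, 0.612)
t=5.600: state=(-0.013, 0.605)
t=5.800: state=(0.098, 0.490)
t=6.000: state=(0.177, 0.299)
t=6.150: state=(0.210, 0.134)
largest grid value and its neighbours: theta(0.260)=1.62642, theta(0.270)=1.62687, theta(0.280)=1.62682
parabola through these three points peaks at t≈0.274 with theta≈1.62691

max theta = 1.627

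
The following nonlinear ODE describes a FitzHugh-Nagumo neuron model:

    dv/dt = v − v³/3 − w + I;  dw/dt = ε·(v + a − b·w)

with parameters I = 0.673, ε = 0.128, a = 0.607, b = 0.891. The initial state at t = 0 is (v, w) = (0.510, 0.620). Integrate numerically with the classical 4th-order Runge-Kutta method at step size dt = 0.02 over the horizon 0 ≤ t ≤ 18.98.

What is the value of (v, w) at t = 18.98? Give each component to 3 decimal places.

(v, w) = (-1.284, -0.022)

t=0.000: state=(0.510, 0.620)
step 1 (dt=0.02): k1=(0.519, 0.072), k2=(0.522, 0.073), k3=(0.522, 0.073), k4=(0.525, 0.073); state += dt/6·(k1+2k2+2k3+k4)
t=0.020: state=(0.520, 0.621)
t=0.040: state=(0.531, 0.623)
t=0.060: state=(0.542, 0.624)
continuing one RK4 step at a time; state shown every 50 steps (Δt=1):
t=1.000: state=(1.122, 0.725)
t=2.000: state=(1.504, 0.884)
t=3.000: state=(1.536, 1.048)
t=4.000: state=(1.460, 1.190)
t=5.000: state=(1.357, 1.306)
t=6.000: state=(1.243, 1.396)
t=7.000: state=(1.116, 1.461)
t=8.000: state=(0.967, 1.503)
t=9.000: state=(0.775, 1.521)
t=10.000: state=(0.480, 1.507)
t=11.000: state=(-0.116, 1.445)
t=12.000: state=(-1.305, 1.279)
t=13.000: state=(-1.850, 1.011)
t=14.000: state=(-1.811, 0.753)
t=15.000: state=(-1.713, 0.532)
t=16.000: state=(-1.609, 0.347)
t=17.000: state=(-1.503, 0.195)
t=18.000: state=(-1.395, 0.072)
t=18.980: state=(-1.284, -0.022)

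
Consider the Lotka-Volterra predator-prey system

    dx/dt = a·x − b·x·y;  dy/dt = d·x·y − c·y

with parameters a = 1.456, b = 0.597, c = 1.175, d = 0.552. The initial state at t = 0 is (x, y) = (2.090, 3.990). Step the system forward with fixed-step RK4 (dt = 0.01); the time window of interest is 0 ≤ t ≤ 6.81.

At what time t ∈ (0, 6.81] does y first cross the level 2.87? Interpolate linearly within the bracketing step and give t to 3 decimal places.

t = 0.926

t=0.000: state=(2.090, 3.990)
step 1 (dt=0.01): k1=(-1.935, -0.085), k2=(-1.926, -0.106), k3=(-1.926, -0.106), k4=(-1.916, -0.127); state += dt/6·(k1+2k2+2k3+k4)
t=0.010: state=(2.071, 3.989)
t=0.020: state=(2.052, 3.987)
t=0.030: state=(2.033, 3.986)
continuing one RK4 step at a time; state shown every 25 steps (Δt=0.25):
t=0.250: state=(1.671, 3.850)
t=0.500: state=(1.383, 3.538)
t=0.750: state=(1.208, 3.150)
t=0.920: state=(1.139, 2.879)
next step: t=0.930: state=(1.137, 2.864) — y has crossed 2.87
linear interpolation between t=0.920 (2.87946) and t=0.930 (2.86376) → t≈0.926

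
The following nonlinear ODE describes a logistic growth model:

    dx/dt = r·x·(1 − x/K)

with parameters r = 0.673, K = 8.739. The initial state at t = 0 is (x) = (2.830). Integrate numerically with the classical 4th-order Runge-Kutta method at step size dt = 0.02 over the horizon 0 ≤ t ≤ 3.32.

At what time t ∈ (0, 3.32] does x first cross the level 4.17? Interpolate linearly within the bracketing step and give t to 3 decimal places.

t=0.000: state=(2.830)
step 1 (dt=0.02): k1=(1.288), k2=(1.291), k3=(1.291), k4=(1.294); state += dt/6·(k1+2k2+2k3+k4)
t=0.020: state=(2.856)
t=0.040: state=(2.882)
t=0.060: state=(2.908)
continuing one RK4 step at a time; state shown every 10 steps (Δt=0.2):
t=0.200: state=(3.093)
t=0.400: state=(3.367)
t=0.600: state=(3.650)
t=0.800: state=(3.939)
t=0.940: state=(4.143)
next step: t=0.960: state=(4.173) — x has crossed 4.17
linear interpolation between t=0.940 (4.14341) and t=0.960 (4.17274) → t≈0.958

t = 0.958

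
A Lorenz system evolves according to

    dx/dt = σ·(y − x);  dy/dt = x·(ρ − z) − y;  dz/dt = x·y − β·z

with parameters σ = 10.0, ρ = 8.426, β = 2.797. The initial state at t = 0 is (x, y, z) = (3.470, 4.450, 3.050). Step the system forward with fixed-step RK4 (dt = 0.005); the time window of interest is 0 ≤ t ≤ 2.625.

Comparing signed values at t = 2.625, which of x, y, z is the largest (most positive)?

t=0.000: state=(3.470, 4.450, 3.050)
step 1 (dt=0.005): k1=(9.800, 14.205, 6.911), k2=(9.910, 14.241, 7.095), k3=(9.908, 14.240, 7.096), k4=(10.017, 14.275, 7.282); state += dt/6·(k1+2k2+2k3+k4)
t=0.005: state=(3.520, 4.521, 3.085)
t=0.010: state=(3.570, 4.593, 3.123)
t=0.015: state=(3.622, 4.665, 3.162)
continuing one RK4 step at a time; state shown every 20 steps (Δt=0.1):
t=0.100: state=(4.621, 5.891, 4.157)
t=0.200: state=(5.862, 6.974, 6.157)
t=0.300: state=(6.619, 6.918, 8.553)
t=0.400: state=(6.373, 5.618, 10.090)
t=0.500: state=(5.314, 4.088, 10.086)
t=0.600: state=(4.158, 3.153, 9.081)
t=0.700: state=(3.382, 2.840, 7.822)
t=0.800: state=(3.056, 2.928, 6.706)
t=0.900: state=(3.092, 3.277, 5.892)
t=1.000: state=(3.401, 3.823, 5.457)
t=1.100: state=(3.914, 4.503, 5.458)
t=1.200: state=(4.543, 5.186, 5.929)
t=1.300: state=(5.138, 5.649, 6.801)
t=1.400: state=(5.496, 5.673, 7.805)
t=1.500: state=(5.469, 5.244, 8.537)
t=1.600: state=(5.097, 4.617, 8.727)
t=1.700: state=(4.590, 4.094, 8.423)
t=1.800: state=(4.161, 3.817, 7.860)
t=1.900: state=(3.921, 3.787, 7.268)
t=2.000: state=(3.887, 3.948, 6.803)
t=2.100: state=(4.027, 4.237, 6.552)
t=2.200: state=(4.286, 4.582, 6.555)
t=2.300: state=(4.591, 4.891, 6.799)
t=2.400: state=(4.855, 5.068, 7.206)
t=2.500: state=(4.995, 5.054, 7.636)
t=2.600: state=(4.971, 4.868, 7.938)
t=2.625: state=(4.941, 4.805, 7.981)
compare at T: x=4.941, y=4.805, z=7.981

largest component: z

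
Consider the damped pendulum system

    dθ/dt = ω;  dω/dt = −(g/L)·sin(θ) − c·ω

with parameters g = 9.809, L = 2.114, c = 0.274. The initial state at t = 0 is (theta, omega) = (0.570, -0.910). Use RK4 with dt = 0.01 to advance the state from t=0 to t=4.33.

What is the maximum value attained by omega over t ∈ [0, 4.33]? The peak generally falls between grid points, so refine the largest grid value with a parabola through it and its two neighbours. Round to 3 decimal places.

t=0.000: state=(0.570, -0.910)
step 1 (dt=0.01): k1=(-0.910, -2.255), k2=(-0.921, -2.234), k3=(-0.921, -2.233), k4=(-0.932, -2.212); state += dt/6·(k1+2k2+2k3+k4)
t=0.010: state=(0.561, -0.932)
t=0.020: state=(0.551, -0.954)
t=0.030: state=(0.542, -0.976)
continuing one RK4 step at a time; state shown every 20 steps (Δt=0.2):
t=0.200: state=(0.349, -1.265)
t=0.400: state=(0.079, -1.390)
t=0.600: state=(-0.190, -1.263)
t=0.800: state=(-0.411, -0.923)
t=1.000: state=(-0.550, -0.450)
t=1.200: state=(-0.588, 0.068)
t=1.400: state=(-0.526, 0.547)
t=1.600: state=(-0.377, 0.916)
t=1.800: state=(-0.171, 1.113)
t=2.000: state=(0.055, 1.105)
t=2.200: state=(0.258, 0.902)
t=2.400: state=(0.406, 0.554)
t=2.600: state=(0.475, 0.134)
t=2.800: state=(0.459, -0.286)
t=3.000: state=(0.365, -0.636)
t=3.200: state=(0.213, -0.862)
t=3.400: state=(0.031, -0.927)
t=3.600: state=(-0.146, -0.823)
t=3.800: state=(-0.289, -0.580)
t=4.000: state=(-0.373, -0.251)
t=4.200: state=(-0.387, 0.102)
t=4.330: state=(-0.360, 0.316)
largest grid value and its neighbours: omega(1.880)=1.13484, omega(1.890)=1.13520, omega(1.900)=1.13503
parabola through these three points peaks at t≈1.892 with omega≈1.13520

max omega = 1.135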